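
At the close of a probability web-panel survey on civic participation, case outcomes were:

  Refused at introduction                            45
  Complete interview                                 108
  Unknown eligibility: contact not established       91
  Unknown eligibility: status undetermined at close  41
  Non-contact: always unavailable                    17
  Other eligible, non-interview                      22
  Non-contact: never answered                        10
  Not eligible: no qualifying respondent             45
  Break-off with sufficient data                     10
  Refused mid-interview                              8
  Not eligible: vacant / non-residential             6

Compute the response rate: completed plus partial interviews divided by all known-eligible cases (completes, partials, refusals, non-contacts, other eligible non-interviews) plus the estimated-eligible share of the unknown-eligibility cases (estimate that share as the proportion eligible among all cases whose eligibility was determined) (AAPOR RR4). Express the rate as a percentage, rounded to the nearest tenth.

Refusals = 45 + 8 = 53
No contact after all attempts = 10 + 17 = 27
Unknown if eligible = 91 + 41 = 132
Out of scope = 45 + 6 = 51
Num: 108 + 10 = 118
Eligible (known): 108 + 10 + 53 + 27 + 22 = 220
e = 220 / (220 + 51) = 220 / 271 = 0.8118
Eligible share of unknowns: 0.8118 × 132 = 107.16
Denom: 220 + 107.16 = 327.16
RR4 = 118 / 327.16 = 0.3607

36.1%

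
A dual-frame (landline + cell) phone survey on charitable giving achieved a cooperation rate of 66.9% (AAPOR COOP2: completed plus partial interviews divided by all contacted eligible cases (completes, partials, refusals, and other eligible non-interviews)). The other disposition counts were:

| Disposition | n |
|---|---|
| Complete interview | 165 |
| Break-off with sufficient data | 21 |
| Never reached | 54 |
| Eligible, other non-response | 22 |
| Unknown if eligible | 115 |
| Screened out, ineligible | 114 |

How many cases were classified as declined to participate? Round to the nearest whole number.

Top → 165 + 21 = 186
COOP2 = 186 / D = 0.669
D = 186 / 0.669 = 278.0
Remaining denominator categories sum to 208
declined to participate = 278.0 − 208 ≈ 70

70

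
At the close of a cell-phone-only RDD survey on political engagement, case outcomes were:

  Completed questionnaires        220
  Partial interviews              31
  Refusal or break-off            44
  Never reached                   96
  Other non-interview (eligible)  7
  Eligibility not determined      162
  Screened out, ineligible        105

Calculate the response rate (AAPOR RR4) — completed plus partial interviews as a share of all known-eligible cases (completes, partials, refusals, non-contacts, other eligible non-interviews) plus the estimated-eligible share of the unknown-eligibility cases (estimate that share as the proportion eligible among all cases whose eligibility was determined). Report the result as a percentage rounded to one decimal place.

Numerator: 220 + 31 = 251
Eligible (known): 220 + 31 + 44 + 96 + 7 = 398
e = 398 / (398 + 105) = 398 / 503 = 0.7913
Eligible share of unknowns: 0.7913 × 162 = 128.19
Denominator: 398 + 128.19 = 526.19
RR4 = 251 / 526.19 = 0.4770

47.7%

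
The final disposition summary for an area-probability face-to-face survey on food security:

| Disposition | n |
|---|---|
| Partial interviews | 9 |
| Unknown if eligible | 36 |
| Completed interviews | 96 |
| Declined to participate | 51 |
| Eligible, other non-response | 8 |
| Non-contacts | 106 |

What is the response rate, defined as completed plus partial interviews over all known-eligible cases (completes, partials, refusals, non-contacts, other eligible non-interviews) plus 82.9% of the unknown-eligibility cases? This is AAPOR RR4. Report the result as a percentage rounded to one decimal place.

Top: 96 + 9 = 105
Determined eligible: 96 + 9 + 51 + 106 + 8 = 270
Eligible share of unknowns: 0.8290 × 36 = 29.84
Denominator: 270 + 29.84 = 299.84
RR4 = 105 / 299.84 = 0.3502

35.0%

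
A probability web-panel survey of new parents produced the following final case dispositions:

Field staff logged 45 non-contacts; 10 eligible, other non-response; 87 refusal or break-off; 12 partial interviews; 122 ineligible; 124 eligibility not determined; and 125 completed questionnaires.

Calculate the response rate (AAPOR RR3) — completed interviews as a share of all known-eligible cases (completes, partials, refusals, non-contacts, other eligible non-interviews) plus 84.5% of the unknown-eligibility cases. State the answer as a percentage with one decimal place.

32.6%

Numerator = 125
Eligible (known) = 125 + 12 + 87 + 45 + 10 = 279
Eligible share of unknowns = 0.8450 × 124 = 104.78
Denominator = 279 + 104.78 = 383.78
RR3 = 125 / 383.78 = 0.3257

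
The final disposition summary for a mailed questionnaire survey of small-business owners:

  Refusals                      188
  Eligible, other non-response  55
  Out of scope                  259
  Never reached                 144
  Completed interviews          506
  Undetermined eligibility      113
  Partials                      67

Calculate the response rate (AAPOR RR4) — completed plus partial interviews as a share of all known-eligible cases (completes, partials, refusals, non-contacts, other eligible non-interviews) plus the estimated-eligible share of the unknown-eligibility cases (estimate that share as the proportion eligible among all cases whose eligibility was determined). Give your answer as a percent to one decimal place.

Num = 506 + 67 = 573
Known eligible = 506 + 67 + 188 + 144 + 55 = 960
e = 960 / (960 + 259) = 960 / 1219 = 0.7875
Estimated eligible among unknowns = 0.7875 × 113 = 88.99
Denom = 960 + 88.99 = 1048.99
RR4 = 573 / 1048.99 = 0.5462

54.6%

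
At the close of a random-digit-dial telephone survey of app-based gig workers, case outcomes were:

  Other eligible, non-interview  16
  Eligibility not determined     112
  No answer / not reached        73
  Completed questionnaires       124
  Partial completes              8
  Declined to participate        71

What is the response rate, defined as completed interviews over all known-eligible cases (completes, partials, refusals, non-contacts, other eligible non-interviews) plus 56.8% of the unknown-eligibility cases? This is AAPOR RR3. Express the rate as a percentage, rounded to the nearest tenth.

34.9%

Top: 124
Determined eligible: 124 + 8 + 71 + 73 + 16 = 292
e × U: 0.5680 × 112 = 63.62
Base: 292 + 63.62 = 355.62
RR3 = 124 / 355.62 = 0.3487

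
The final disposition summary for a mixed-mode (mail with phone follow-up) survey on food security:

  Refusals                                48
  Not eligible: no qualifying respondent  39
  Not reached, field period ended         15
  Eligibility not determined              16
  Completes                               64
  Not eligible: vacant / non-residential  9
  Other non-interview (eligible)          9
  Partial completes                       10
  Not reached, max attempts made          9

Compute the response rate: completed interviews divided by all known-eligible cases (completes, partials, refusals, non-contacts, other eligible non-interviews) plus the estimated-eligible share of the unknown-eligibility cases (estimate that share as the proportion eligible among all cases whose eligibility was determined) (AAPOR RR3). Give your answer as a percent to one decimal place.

38.3%

No contact after all attempts = 15 + 9 = 24
Not eligible = 39 + 9 = 48
Top: 64
Eligible (known): 64 + 10 + 48 + 24 + 9 = 155
e = 155 / (155 + 48) = 155 / 203 = 0.7635
Estimated eligible among unknowns: 0.7635 × 16 = 12.22
Base: 155 + 12.22 = 167.22
RR3 = 64 / 167.22 = 0.3827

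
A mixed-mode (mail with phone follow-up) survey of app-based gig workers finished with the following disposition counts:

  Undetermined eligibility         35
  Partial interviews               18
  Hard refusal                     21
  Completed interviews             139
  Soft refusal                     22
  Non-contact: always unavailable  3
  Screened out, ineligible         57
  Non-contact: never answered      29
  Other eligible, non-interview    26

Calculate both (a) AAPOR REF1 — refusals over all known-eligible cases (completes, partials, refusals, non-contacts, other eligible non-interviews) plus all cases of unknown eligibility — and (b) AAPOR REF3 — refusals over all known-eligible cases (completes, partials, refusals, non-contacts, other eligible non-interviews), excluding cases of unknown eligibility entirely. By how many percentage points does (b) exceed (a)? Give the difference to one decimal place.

2.0

Declined to participate = 21 + 22 = 43
No contact after all attempts = 29 + 3 = 32
Top = 43
Denominator = 139 + 18 + 43 + 32 + 26 + 35 = 293
REF1 = 43 / 293 = 0.1468
Denominator = 139 + 18 + 43 + 32 + 26 = 258
REF3 = 43 / 258 = 0.1667
Difference = 16.67 − 14.68 = 1.99 percentage points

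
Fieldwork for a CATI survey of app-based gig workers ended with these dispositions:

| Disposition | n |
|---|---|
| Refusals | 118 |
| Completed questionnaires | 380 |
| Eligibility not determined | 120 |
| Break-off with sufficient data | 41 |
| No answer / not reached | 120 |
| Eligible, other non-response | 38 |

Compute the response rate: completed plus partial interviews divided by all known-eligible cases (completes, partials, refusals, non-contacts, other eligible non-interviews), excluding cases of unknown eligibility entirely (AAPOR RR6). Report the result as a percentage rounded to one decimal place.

60.4%

Num → 380 + 41 = 421
Base → 380 + 41 + 118 + 120 + 38 = 697
RR6 = 421 / 697 = 0.6040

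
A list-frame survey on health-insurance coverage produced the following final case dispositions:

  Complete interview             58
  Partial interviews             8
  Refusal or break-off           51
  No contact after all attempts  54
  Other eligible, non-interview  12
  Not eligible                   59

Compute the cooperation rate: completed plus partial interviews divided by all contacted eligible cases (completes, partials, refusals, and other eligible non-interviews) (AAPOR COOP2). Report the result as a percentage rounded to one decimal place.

51.2%

Top → 58 + 8 = 66
Denom → 58 + 8 + 51 + 12 = 129
COOP2 = 66 / 129 = 0.5116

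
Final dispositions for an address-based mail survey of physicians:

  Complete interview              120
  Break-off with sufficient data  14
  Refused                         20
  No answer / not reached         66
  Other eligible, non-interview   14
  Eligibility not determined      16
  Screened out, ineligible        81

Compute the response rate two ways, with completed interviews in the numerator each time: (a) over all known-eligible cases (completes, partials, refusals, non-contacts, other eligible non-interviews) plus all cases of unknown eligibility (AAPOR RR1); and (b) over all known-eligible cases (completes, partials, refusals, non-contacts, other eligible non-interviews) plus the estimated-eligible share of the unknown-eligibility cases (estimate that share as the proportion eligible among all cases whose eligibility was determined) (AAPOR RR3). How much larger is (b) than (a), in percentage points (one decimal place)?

0.8

Top: 120
Base: 120 + 14 + 20 + 66 + 14 + 16 = 250
RR1 = 120 / 250 = 0.4800
Eligible (known): 120 + 14 + 20 + 66 + 14 = 234
e = 234 / (234 + 81) = 234 / 315 = 0.7429
Estimated eligible among unknowns: 0.7429 × 16 = 11.89
Base: 234 + 11.89 = 245.89
RR3 = 120 / 245.89 = 0.4880
Difference = 48.80 − 48.00 = 0.80 percentage points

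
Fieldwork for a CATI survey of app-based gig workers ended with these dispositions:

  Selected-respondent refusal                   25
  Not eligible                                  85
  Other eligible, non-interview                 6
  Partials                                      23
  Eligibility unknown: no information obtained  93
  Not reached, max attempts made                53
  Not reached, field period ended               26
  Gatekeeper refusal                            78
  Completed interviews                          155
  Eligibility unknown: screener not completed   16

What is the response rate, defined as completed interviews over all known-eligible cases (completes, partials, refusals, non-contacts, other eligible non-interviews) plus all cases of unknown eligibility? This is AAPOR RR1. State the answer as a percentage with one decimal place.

Refusals = 78 + 25 = 103
Non-contacts = 26 + 53 = 79
Undetermined eligibility = 16 + 93 = 109
Top → 155
Denom → 155 + 23 + 103 + 79 + 6 + 109 = 475
RR1 = 155 / 475 = 0.3263

32.6%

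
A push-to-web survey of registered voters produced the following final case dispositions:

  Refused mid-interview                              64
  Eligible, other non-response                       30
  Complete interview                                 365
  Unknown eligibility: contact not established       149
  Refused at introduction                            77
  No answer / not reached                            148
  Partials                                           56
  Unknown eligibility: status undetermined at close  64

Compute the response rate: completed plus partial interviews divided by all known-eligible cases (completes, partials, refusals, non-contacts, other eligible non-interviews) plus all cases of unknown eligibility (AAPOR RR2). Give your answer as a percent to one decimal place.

Declined to participate = 77 + 64 = 141
Unknown eligibility = 149 + 64 = 213
Num → 365 + 56 = 421
Denom → 365 + 56 + 141 + 148 + 30 + 213 = 953
RR2 = 421 / 953 = 0.4418

44.2%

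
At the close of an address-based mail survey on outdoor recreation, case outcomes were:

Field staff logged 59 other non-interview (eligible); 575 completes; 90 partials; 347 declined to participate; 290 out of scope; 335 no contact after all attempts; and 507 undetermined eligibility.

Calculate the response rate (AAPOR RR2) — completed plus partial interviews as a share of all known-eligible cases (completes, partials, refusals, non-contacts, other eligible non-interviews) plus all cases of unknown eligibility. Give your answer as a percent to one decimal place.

34.8%

Numerator = 575 + 90 = 665
Denominator = 575 + 90 + 347 + 335 + 59 + 507 = 1913
RR2 = 665 / 1913 = 0.3476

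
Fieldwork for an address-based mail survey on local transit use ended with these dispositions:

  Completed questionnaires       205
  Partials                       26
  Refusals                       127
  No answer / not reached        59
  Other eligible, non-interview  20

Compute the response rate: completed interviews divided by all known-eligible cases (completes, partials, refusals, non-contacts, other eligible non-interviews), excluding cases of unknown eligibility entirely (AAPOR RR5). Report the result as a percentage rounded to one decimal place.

46.9%

Numerator → 205
Base → 205 + 26 + 127 + 59 + 20 = 437
RR5 = 205 / 437 = 0.4691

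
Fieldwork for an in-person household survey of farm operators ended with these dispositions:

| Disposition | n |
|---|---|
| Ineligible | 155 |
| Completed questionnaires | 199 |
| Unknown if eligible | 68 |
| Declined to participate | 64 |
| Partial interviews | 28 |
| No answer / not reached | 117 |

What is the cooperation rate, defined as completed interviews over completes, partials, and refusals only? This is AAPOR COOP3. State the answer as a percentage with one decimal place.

Top: 199
Denominator: 199 + 28 + 64 = 291
COOP3 = 199 / 291 = 0.6838

68.4%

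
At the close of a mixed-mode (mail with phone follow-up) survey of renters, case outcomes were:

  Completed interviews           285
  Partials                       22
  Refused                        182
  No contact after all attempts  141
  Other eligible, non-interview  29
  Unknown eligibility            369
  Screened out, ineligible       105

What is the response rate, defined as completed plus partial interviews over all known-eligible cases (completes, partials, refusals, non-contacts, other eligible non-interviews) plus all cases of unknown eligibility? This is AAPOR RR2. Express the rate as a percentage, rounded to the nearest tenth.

29.9%

Numerator = 285 + 22 = 307
Base = 285 + 22 + 182 + 141 + 29 + 369 = 1028
RR2 = 307 / 1028 = 0.2986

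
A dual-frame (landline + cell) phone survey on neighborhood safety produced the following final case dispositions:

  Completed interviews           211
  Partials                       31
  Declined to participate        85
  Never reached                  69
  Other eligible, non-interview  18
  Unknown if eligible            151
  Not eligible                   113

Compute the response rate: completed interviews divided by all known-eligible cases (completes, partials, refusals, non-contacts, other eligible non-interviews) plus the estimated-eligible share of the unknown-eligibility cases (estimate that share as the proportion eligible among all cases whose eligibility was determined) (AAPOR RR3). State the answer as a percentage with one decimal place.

Top = 211
Known eligible = 211 + 31 + 85 + 69 + 18 = 414
e = 414 / (414 + 113) = 414 / 527 = 0.7856
Eligible share of unknowns = 0.7856 × 151 = 118.63
Denominator = 414 + 118.63 = 532.63
RR3 = 211 / 532.63 = 0.3961

39.6%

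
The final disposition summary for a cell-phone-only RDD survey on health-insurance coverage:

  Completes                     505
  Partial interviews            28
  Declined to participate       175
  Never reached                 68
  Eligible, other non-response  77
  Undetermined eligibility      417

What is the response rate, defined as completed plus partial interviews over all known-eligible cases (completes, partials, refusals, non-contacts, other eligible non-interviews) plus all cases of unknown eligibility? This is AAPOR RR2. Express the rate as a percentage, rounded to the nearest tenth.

42.0%

Numerator: 505 + 28 = 533
Denom: 505 + 28 + 175 + 68 + 77 + 417 = 1270
RR2 = 533 / 1270 = 0.4197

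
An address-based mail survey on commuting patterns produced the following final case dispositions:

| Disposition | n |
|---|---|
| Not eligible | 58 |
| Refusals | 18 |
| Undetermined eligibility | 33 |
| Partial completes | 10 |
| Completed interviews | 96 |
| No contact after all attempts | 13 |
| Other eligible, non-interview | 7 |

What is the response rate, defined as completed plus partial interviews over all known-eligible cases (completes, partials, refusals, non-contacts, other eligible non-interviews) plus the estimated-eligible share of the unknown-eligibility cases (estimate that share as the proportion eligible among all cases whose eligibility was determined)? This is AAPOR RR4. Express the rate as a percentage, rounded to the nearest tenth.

Top → 96 + 10 = 106
Determined eligible → 96 + 10 + 18 + 13 + 7 = 144
e = 144 / (144 + 58) = 144 / 202 = 0.7129
Estimated eligible among unknowns → 0.7129 × 33 = 23.53
Denominator → 144 + 23.53 = 167.53
RR4 = 106 / 167.53 = 0.6327

63.3%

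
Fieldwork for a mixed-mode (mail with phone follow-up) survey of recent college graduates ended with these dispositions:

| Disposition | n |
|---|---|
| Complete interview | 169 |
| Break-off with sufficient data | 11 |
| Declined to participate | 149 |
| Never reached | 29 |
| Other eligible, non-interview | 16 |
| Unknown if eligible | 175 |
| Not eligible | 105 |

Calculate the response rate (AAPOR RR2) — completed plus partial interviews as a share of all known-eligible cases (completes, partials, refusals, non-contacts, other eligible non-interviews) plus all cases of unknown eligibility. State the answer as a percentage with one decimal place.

Numerator → 169 + 11 = 180
Base → 169 + 11 + 149 + 29 + 16 + 175 = 549
RR2 = 180 / 549 = 0.3279

32.8%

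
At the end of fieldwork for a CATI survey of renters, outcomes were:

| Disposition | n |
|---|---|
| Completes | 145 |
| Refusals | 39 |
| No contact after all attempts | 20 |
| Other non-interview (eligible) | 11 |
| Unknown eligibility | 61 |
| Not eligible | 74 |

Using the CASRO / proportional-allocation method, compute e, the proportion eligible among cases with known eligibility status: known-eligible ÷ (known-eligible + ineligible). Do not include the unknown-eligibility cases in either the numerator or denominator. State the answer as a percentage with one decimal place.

Eligible (known) → 145 + 39 + 20 + 11 = 215
e = 215 / (215 + 74) = 215 / 289 = 0.7439

74.4%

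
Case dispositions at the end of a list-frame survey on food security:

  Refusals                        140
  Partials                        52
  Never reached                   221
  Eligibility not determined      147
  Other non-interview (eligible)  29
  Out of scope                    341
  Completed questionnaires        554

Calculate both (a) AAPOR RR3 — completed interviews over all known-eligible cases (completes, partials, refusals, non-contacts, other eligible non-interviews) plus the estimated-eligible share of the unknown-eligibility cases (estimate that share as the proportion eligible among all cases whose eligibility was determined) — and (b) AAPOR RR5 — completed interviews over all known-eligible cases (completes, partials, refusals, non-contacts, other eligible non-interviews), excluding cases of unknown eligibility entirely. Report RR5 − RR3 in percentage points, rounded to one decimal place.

5.5

Numerator = 554
Determined eligible = 554 + 52 + 140 + 221 + 29 = 996
e = 996 / (996 + 341) = 996 / 1337 = 0.7450
Eligible share of unknowns = 0.7450 × 147 = 109.52
Denom = 996 + 109.52 = 1105.52
RR3 = 554 / 1105.52 = 0.5011
Denom = 554 + 52 + 140 + 221 + 29 = 996
RR5 = 554 / 996 = 0.5562
Difference = 55.62 − 50.11 = 5.51 percentage points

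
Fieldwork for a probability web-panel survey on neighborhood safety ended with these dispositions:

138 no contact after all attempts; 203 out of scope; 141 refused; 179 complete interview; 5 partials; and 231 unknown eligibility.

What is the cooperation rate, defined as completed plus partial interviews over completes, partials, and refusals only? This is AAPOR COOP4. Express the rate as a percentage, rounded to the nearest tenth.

56.6%

Num → 179 + 5 = 184
Base → 179 + 5 + 141 = 325
COOP4 = 184 / 325 = 0.5662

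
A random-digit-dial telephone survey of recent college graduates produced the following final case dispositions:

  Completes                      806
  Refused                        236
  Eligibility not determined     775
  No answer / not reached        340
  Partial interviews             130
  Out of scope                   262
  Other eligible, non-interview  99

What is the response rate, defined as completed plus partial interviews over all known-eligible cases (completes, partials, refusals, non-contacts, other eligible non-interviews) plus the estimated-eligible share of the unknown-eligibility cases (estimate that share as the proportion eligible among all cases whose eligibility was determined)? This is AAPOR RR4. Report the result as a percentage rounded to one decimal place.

41.1%

Numerator → 806 + 130 = 936
Determined eligible → 806 + 130 + 236 + 340 + 99 = 1611
e = 1611 / (1611 + 262) = 1611 / 1873 = 0.8601
Eligible share of unknowns → 0.8601 × 775 = 666.58
Denominator → 1611 + 666.58 = 2277.58
RR4 = 936 / 2277.58 = 0.4110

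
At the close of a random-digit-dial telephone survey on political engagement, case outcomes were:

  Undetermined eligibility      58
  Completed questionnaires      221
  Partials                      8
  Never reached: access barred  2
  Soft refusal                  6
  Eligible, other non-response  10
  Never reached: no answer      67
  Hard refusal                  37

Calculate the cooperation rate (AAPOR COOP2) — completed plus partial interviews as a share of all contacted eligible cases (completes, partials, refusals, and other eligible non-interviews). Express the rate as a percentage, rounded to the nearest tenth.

81.2%

Refused = 37 + 6 = 43
No answer / not reached = 67 + 2 = 69
Top = 221 + 8 = 229
Base = 221 + 8 + 43 + 10 = 282
COOP2 = 229 / 282 = 0.8121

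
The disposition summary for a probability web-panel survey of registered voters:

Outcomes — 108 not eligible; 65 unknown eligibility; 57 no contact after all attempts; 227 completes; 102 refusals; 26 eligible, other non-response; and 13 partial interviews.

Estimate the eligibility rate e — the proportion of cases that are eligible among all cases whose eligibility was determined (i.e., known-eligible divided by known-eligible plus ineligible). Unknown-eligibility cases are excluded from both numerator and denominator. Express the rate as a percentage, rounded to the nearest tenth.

79.7%

Eligible (known): 227 + 13 + 102 + 57 + 26 = 425
e = 425 / (425 + 108) = 425 / 533 = 0.7974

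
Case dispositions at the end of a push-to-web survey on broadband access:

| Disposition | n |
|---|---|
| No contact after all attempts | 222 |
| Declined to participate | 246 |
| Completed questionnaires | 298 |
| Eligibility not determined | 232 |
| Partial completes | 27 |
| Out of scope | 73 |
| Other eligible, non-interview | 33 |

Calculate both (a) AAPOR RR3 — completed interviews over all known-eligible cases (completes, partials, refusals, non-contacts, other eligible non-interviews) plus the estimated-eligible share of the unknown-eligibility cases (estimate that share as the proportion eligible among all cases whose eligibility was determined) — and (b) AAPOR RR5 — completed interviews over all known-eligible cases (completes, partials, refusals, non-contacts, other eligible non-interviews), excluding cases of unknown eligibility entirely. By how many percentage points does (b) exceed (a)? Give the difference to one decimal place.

Num = 298
Eligible (known) = 298 + 27 + 246 + 222 + 33 = 826
e = 826 / (826 + 73) = 826 / 899 = 0.9188
Eligible share of unknowns = 0.9188 × 232 = 213.16
Denominator = 826 + 213.16 = 1039.16
RR3 = 298 / 1039.16 = 0.2868
Denominator = 298 + 27 + 246 + 222 + 33 = 826
RR5 = 298 / 826 = 0.3608
Difference = 36.08 − 28.68 = 7.40 percentage points

7.4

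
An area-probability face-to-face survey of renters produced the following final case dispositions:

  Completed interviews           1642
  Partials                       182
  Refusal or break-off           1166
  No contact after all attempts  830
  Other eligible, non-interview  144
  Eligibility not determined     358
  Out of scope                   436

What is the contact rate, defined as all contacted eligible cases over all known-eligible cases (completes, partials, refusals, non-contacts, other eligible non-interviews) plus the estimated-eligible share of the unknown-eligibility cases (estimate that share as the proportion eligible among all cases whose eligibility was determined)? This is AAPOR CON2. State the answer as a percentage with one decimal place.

73.1%

Top = 1642 + 182 + 1166 + 144 = 3134
Determined eligible = 1642 + 182 + 1166 + 830 + 144 = 3964
e = 3964 / (3964 + 436) = 3964 / 4400 = 0.9009
Eligible share of unknowns = 0.9009 × 358 = 322.52
Denom = 3964 + 322.52 = 4286.52
CON2 = 3134 / 4286.52 = 0.7311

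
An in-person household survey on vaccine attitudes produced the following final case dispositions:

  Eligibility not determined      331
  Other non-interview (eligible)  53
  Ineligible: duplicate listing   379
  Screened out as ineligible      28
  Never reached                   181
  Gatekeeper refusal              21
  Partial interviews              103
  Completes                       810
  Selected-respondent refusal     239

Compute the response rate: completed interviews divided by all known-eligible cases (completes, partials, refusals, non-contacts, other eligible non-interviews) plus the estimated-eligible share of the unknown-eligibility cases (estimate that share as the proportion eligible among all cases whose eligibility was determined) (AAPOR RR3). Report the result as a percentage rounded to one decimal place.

48.7%

Declined to participate = 21 + 239 = 260
Out of scope = 28 + 379 = 407
Num: 810
Determined eligible: 810 + 103 + 260 + 181 + 53 = 1407
e = 1407 / (1407 + 407) = 1407 / 1814 = 0.7756
Estimated eligible among unknowns: 0.7756 × 331 = 256.72
Base: 1407 + 256.72 = 1663.72
RR3 = 810 / 1663.72 = 0.4869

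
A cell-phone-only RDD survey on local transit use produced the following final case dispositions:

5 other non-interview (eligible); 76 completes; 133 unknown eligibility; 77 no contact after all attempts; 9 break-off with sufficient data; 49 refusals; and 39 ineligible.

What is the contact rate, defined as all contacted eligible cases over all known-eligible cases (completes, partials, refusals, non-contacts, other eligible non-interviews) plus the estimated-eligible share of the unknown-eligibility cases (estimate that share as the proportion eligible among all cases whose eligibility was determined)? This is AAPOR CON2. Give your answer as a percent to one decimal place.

42.3%

Num: 76 + 9 + 49 + 5 = 139
Determined eligible: 76 + 9 + 49 + 77 + 5 = 216
e = 216 / (216 + 39) = 216 / 255 = 0.8471
Eligible share of unknowns: 0.8471 × 133 = 112.66
Denominator: 216 + 112.66 = 328.66
CON2 = 139 / 328.66 = 0.4229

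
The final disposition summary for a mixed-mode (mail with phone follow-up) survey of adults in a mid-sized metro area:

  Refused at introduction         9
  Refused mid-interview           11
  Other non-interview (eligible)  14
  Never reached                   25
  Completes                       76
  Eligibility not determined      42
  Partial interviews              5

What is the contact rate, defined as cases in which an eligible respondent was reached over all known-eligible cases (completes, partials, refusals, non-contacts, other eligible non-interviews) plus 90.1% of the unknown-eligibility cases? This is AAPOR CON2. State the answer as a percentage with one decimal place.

Refused = 9 + 11 = 20
Top: 76 + 5 + 20 + 14 = 115
Determined eligible: 76 + 5 + 20 + 25 + 14 = 140
e × U: 0.9010 × 42 = 37.84
Base: 140 + 37.84 = 177.84
CON2 = 115 / 177.84 = 0.6466

64.7%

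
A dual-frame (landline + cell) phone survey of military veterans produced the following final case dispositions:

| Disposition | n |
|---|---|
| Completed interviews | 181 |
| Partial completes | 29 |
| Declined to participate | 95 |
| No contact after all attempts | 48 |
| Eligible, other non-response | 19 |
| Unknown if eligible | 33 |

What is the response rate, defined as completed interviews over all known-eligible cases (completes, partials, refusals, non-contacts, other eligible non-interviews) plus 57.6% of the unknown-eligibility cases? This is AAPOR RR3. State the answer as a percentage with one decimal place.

46.3%

Numerator → 181
Eligible (known) → 181 + 29 + 95 + 48 + 19 = 372
Eligible share of unknowns → 0.5760 × 33 = 19.01
Denominator → 372 + 19.01 = 391.01
RR3 = 181 / 391.01 = 0.4629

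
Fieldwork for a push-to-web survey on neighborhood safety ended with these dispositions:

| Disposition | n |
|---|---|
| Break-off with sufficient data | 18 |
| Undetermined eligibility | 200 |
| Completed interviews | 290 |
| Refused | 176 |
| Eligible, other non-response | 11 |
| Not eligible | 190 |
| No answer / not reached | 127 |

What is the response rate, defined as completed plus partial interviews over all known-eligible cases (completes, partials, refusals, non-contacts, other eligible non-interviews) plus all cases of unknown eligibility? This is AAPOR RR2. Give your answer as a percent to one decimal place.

37.5%

Top = 290 + 18 = 308
Base = 290 + 18 + 176 + 127 + 11 + 200 = 822
RR2 = 308 / 822 = 0.3747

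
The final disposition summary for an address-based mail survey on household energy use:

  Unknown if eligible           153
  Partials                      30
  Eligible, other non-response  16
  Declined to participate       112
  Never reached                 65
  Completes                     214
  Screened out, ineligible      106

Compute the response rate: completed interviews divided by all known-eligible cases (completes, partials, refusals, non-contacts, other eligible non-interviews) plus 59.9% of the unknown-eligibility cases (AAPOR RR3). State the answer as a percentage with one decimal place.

Top → 214
Eligible (known) → 214 + 30 + 112 + 65 + 16 = 437
Estimated eligible among unknowns → 0.5990 × 153 = 91.65
Denominator → 437 + 91.65 = 528.65
RR3 = 214 / 528.65 = 0.4048

40.5%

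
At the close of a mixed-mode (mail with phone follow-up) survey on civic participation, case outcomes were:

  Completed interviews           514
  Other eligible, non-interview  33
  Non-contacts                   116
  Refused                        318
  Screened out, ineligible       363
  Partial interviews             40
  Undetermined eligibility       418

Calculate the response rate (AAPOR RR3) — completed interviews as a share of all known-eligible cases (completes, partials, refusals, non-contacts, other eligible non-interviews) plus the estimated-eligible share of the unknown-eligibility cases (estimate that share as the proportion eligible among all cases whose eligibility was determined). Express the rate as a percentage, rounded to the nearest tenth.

Numerator → 514
Known eligible → 514 + 40 + 318 + 116 + 33 = 1021
e = 1021 / (1021 + 363) = 1021 / 1384 = 0.7377
Estimated eligible among unknowns → 0.7377 × 418 = 308.36
Base → 1021 + 308.36 = 1329.36
RR3 = 514 / 1329.36 = 0.3867

38.7%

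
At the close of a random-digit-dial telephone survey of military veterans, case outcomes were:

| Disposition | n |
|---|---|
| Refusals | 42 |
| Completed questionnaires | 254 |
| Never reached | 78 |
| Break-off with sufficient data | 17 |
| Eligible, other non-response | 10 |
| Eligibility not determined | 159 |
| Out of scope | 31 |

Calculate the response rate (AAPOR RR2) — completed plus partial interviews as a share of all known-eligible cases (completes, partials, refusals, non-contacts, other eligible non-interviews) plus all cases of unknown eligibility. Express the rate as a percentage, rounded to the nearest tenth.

Numerator = 254 + 17 = 271
Denom = 254 + 17 + 42 + 78 + 10 + 159 = 560
RR2 = 271 / 560 = 0.4839

48.4%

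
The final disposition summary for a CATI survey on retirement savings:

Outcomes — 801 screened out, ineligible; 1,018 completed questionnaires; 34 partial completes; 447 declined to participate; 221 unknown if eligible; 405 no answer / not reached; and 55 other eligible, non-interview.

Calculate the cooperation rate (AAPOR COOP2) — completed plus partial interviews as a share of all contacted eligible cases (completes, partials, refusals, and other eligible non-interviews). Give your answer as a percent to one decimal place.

Num = 1018 + 34 = 1052
Base = 1018 + 34 + 447 + 55 = 1554
COOP2 = 1052 / 1554 = 0.6770

67.7%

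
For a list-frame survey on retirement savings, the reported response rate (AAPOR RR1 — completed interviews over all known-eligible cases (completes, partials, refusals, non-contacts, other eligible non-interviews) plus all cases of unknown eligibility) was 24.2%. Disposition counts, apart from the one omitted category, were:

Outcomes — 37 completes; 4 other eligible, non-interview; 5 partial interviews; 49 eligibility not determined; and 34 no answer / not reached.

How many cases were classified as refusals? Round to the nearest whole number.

RR1 = 37 / D = 0.242
D = 37 / 0.242 = 152.9
Rest of base = 129
refusals = 152.9 − 129 ≈ 24

24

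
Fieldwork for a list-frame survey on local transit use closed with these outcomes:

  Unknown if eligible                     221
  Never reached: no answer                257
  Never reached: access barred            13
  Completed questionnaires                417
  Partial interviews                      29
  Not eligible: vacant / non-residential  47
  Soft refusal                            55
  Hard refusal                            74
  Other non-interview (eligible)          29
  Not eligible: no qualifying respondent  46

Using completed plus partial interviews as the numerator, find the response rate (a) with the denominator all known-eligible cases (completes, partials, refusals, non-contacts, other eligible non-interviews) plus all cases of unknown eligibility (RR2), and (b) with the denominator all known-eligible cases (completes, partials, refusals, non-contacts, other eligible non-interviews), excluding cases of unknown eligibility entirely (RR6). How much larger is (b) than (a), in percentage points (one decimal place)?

Refusal or break-off = 74 + 55 = 129
Non-contacts = 257 + 13 = 270
Out of scope = 46 + 47 = 93
Numerator = 417 + 29 = 446
Denom = 417 + 29 + 129 + 270 + 29 + 221 = 1095
RR2 = 446 / 1095 = 0.4073
Denom = 417 + 29 + 129 + 270 + 29 = 874
RR6 = 446 / 874 = 0.5103
Difference = 51.03 − 40.73 = 10.30 percentage points

10.3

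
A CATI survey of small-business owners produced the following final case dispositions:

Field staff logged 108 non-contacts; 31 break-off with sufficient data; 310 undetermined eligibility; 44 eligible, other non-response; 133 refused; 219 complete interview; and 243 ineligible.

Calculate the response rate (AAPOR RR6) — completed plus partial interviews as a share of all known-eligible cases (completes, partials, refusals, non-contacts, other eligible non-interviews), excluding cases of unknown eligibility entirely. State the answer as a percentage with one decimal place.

46.7%

Numerator = 219 + 31 = 250
Denom = 219 + 31 + 133 + 108 + 44 = 535
RR6 = 250 / 535 = 0.4673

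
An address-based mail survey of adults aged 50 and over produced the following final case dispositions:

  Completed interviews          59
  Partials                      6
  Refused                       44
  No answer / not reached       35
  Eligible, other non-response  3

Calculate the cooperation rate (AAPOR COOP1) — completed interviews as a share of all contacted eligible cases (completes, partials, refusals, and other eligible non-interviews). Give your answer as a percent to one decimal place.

Numerator → 59
Denominator → 59 + 6 + 44 + 3 = 112
COOP1 = 59 / 112 = 0.5268

52.7%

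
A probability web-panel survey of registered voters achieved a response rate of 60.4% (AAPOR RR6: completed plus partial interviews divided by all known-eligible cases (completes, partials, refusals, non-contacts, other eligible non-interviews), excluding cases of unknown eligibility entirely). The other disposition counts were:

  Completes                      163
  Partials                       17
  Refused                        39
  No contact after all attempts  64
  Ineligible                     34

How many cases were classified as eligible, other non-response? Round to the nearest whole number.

15

Num: 163 + 17 = 180
RR6 = 180 / D = 0.604
D = 180 / 0.604 = 298.0
Remaining denominator categories sum to 283
eligible, other non-response = 298.0 − 283 ≈ 15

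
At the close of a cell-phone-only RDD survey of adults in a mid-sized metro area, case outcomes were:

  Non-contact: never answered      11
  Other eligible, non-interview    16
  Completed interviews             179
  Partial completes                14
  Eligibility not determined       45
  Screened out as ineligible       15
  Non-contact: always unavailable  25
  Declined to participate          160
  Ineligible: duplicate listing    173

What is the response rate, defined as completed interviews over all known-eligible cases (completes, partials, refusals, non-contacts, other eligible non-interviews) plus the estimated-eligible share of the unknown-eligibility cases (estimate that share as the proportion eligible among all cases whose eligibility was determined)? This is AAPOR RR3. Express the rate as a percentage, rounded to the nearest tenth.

Non-contacts = 11 + 25 = 36
Ineligible = 15 + 173 = 188
Numerator → 179
Determined eligible → 179 + 14 + 160 + 36 + 16 = 405
e = 405 / (405 + 188) = 405 / 593 = 0.6830
Estimated eligible among unknowns → 0.6830 × 45 = 30.74
Denominator → 405 + 30.74 = 435.74
RR3 = 179 / 435.74 = 0.4108

41.1%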